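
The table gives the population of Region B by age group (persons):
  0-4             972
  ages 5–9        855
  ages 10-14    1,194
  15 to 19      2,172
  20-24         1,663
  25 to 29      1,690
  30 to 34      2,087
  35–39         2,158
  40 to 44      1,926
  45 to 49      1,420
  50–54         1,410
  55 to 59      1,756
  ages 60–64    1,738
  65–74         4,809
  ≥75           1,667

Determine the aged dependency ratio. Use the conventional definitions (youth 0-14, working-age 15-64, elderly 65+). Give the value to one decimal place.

0–14: 972 + 855 + 1,194 = 3,021
15–64: 2,172 + 1,663 + 1,690 + 2,087 + 2,158 + 1,926 + 1,420 + 1,410 + 1,756 + 1,738 = 18,020
65+: 4,809 + 1,667 = 6,476
Old-age dependency ratio = 6,476 / 18,020 × 100 = 35.9

Old-age dependency ratio: 35.9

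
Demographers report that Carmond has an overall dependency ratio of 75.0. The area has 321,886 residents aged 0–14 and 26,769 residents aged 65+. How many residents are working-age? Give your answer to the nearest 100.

Working-age: 464,900

Total dependency ratio = (youth + elderly) / working-age × 100
75.0 = (321,886 + 26,769) / W × 100
⇒ 464,900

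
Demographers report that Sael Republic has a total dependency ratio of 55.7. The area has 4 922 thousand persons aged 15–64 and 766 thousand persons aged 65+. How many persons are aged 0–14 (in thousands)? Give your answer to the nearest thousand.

Aged 0–14: 1 976

Total dependency ratio = (youth + elderly) / working-age × 100
55.7 = (Y + 766) / 4 922 × 100
⇒ 1 976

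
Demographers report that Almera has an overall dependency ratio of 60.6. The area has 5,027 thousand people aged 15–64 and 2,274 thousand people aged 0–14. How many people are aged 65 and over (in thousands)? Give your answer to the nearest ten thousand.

Aged 65 and over: 770

Total dependency ratio = (youth + elderly) / working-age × 100
60.6 = (2,274 + E) / 5,027 × 100
⇒ 770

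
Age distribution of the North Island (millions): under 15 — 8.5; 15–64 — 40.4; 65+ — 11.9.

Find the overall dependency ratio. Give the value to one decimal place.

Total dependency ratio = (8.5 + 11.9) / 40.4 × 100 = 20.4 / 40.4 × 100 = 50.5

Total dependency ratio: 50.5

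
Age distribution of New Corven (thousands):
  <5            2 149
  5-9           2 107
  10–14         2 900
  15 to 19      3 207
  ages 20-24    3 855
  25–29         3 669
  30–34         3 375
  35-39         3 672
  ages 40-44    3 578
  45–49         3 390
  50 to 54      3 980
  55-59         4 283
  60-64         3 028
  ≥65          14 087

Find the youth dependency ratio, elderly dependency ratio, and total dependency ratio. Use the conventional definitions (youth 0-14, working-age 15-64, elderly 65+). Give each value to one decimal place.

Youth dependency ratio: 19.9
Old-age dependency ratio: 39.1
Total dependency ratio: 58.9

0–14: 2 149 + 2 107 + 2 900 = 7 156
15–64: 3 207 + 3 855 + 3 669 + 3 375 + 3 672 + 3 578 + 3 390 + 3 980 + 4 283 + 3 028 = 36 037
65+: 14 087
Youth dependency ratio = 7 156 / 36 037 × 100 = 19.9
Old-age dependency ratio = 14 087 / 36 037 × 100 = 39.1
Total dependency ratio = (7 156 + 14 087) / 36 037 × 100 = 21 243 / 36 037 × 100 = 58.9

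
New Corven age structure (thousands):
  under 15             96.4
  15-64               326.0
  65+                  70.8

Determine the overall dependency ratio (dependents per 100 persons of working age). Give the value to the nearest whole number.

Total dependency ratio = (96.4 + 70.8) / 326.0 × 100 = 167.2 / 326.0 × 100 = 51

Total dependency ratio: 51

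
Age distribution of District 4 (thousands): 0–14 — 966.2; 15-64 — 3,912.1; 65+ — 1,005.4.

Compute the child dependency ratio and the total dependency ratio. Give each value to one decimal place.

Youth dependency ratio: 24.7
Total dependency ratio: 50.4

Youth dependency ratio = 966.2 / 3,912.1 × 100 = 24.7
Total dependency ratio = (966.2 + 1,005.4) / 3,912.1 × 100 = 1,971.6 / 3,912.1 × 100 = 50.4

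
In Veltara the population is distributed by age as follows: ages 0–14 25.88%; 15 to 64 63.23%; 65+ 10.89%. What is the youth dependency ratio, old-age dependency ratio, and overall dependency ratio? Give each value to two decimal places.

Youth dependency ratio = 25.88 / 63.23 × 100 = 40.93
Old-age dependency ratio = 10.89 / 63.23 × 100 = 17.22
Total dependency ratio = (25.88 + 10.89) / 63.23 × 100 = 36.77 / 63.23 × 100 = 58.15

Youth dependency ratio: 40.93
Old-age dependency ratio: 17.22
Total dependency ratio: 58.15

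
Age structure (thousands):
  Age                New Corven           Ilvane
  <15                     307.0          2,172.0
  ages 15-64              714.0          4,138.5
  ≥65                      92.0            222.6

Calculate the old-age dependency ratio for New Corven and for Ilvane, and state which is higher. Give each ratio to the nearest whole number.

New Corven: 92.0 / 714.0 × 100 = 13
Ilvane: 222.6 / 4,138.5 × 100 = 5

New Corven: 13
Ilvane: 5
Higher: New Corven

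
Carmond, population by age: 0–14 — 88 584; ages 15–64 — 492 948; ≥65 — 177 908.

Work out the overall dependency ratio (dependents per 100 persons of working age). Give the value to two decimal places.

Total dependency ratio = (88 584 + 177 908) / 492 948 × 100 = 266 492 / 492 948 × 100 = 54.06

Total dependency ratio: 54.06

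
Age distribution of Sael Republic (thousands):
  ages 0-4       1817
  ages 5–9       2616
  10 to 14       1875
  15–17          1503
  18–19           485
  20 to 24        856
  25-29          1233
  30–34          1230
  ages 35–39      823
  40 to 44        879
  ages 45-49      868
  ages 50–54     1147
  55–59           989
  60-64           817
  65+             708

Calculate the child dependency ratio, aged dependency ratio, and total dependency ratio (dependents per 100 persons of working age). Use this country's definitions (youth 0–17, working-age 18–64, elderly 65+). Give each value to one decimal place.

0–17: 1817 + 2616 + 1875 + 1503 = 7811
18–64: 485 + 856 + 1233 + 1230 + 823 + 879 + 868 + 1147 + 989 + 817 = 9327
65+: 708
Youth dependency ratio = 7811 / 9327 × 100 = 83.7
Old-age dependency ratio = 708 / 9327 × 100 = 7.6
Total dependency ratio = (7811 + 708) / 9327 × 100 = 8519 / 9327 × 100 = 91.3

Youth dependency ratio: 83.7
Old-age dependency ratio: 7.6
Total dependency ratio: 91.3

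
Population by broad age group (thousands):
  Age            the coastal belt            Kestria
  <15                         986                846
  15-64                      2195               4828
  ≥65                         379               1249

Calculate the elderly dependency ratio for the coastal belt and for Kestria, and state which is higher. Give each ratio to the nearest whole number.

the coastal belt: 379 / 2195 × 100 = 17
Kestria: 1249 / 4828 × 100 = 26

the coastal belt: 17
Kestria: 26
Higher: Kestria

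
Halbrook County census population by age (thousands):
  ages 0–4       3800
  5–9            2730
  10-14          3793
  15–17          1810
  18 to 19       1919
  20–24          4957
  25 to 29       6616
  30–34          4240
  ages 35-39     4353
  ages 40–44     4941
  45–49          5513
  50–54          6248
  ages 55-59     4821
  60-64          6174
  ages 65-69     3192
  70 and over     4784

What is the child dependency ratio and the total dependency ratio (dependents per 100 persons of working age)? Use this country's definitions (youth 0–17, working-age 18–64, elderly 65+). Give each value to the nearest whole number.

0–17: 3800 + 2730 + 3793 + 1810 = 12133
18–64: 1919 + 4957 + 6616 + 4240 + 4353 + 4941 + 5513 + 6248 + 4821 + 6174 = 49782
65+: 3192 + 4784 = 7976
Youth dependency ratio = 12133 / 49782 × 100 = 24
Total dependency ratio = (12133 + 7976) / 49782 × 100 = 20109 / 49782 × 100 = 40

Youth dependency ratio: 24
Total dependency ratio: 40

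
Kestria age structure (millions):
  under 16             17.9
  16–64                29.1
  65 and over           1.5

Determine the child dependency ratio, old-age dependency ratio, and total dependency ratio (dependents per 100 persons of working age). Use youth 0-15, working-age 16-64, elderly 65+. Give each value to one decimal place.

Youth dependency ratio: 61.5
Old-age dependency ratio: 5.2
Total dependency ratio: 66.7

Youth dependency ratio = 17.9 / 29.1 × 100 = 61.5
Old-age dependency ratio = 1.5 / 29.1 × 100 = 5.2
Total dependency ratio = (17.9 + 1.5) / 29.1 × 100 = 19.4 / 29.1 × 100 = 66.7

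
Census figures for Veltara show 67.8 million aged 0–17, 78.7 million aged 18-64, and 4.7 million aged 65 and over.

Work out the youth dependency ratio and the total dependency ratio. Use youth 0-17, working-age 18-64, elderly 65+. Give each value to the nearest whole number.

Youth dependency ratio = 67.8 / 78.7 × 100 = 86
Total dependency ratio = (67.8 + 4.7) / 78.7 × 100 = 72.5 / 78.7 × 100 = 92

Youth dependency ratio: 86
Total dependency ratio: 92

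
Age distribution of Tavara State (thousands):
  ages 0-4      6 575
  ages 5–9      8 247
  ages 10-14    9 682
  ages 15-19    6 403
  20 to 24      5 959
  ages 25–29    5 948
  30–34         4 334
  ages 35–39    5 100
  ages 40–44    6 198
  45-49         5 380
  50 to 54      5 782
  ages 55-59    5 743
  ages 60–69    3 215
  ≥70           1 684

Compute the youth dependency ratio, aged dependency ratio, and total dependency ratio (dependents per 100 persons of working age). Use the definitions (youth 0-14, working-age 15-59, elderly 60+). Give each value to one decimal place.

Youth dependency ratio: 48.2
Old-age dependency ratio: 9.6
Total dependency ratio: 57.8

0–14: 6 575 + 8 247 + 9 682 = 24 504
15–59: 6 403 + 5 959 + 5 948 + 4 334 + 5 100 + 6 198 + 5 380 + 5 782 + 5 743 = 50 847
60+: 3 215 + 1 684 = 4 899
Youth dependency ratio = 24 504 / 50 847 × 100 = 48.2
Old-age dependency ratio = 4 899 / 50 847 × 100 = 9.6
Total dependency ratio = (24 504 + 4 899) / 50 847 × 100 = 29 403 / 50 847 × 100 = 57.8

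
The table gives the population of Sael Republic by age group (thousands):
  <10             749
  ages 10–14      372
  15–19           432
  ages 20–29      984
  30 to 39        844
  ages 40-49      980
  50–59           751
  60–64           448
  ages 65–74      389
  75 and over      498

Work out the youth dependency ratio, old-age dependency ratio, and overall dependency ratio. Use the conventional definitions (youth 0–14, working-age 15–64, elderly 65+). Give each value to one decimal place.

0–14: 749 + 372 = 1,121
15–64: 432 + 984 + 844 + 980 + 751 + 448 = 4,439
65+: 389 + 498 = 887
Youth dependency ratio = 1,121 / 4,439 × 100 = 25.3
Old-age dependency ratio = 887 / 4,439 × 100 = 20.0
Total dependency ratio = (1,121 + 887) / 4,439 × 100 = 2,008 / 4,439 × 100 = 45.2

Youth dependency ratio: 25.3
Old-age dependency ratio: 20.0
Total dependency ratio: 45.2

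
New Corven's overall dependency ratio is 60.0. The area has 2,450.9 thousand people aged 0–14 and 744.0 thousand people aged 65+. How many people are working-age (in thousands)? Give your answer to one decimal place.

Working-age: 5,324.8

Total dependency ratio = (youth + elderly) / working-age × 100
60.0 = (2,450.9 + 744.0) / W × 100
⇒ 5,324.8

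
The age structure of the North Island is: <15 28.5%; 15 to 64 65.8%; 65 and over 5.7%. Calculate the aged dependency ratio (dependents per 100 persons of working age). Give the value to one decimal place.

Old-age dependency ratio: 8.7

Old-age dependency ratio = 5.7 / 65.8 × 100 = 8.7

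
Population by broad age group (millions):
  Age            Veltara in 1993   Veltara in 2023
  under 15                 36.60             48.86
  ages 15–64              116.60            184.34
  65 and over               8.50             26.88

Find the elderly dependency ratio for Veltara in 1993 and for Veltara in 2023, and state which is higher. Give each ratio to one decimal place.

Veltara in 1993: 7.3
Veltara in 2023: 14.6
Higher: Veltara in 2023

Veltara in 1993: 8.50 / 116.60 × 100 = 7.3
Veltara in 2023: 26.88 / 184.34 × 100 = 14.6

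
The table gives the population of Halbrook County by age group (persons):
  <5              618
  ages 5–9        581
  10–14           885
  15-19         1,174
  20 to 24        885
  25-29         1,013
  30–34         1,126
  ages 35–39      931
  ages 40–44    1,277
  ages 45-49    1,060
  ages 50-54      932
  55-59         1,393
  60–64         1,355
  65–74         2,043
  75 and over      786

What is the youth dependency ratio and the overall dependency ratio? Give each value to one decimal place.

0–14: 618 + 581 + 885 = 2,084
15–64: 1,174 + 885 + 1,013 + 1,126 + 931 + 1,277 + 1,060 + 932 + 1,393 + 1,355 = 11,146
65+: 2,043 + 786 = 2,829
Youth dependency ratio = 2,084 / 11,146 × 100 = 18.7
Total dependency ratio = (2,084 + 2,829) / 11,146 × 100 = 4,913 / 11,146 × 100 = 44.1

Youth dependency ratio: 18.7
Total dependency ratio: 44.1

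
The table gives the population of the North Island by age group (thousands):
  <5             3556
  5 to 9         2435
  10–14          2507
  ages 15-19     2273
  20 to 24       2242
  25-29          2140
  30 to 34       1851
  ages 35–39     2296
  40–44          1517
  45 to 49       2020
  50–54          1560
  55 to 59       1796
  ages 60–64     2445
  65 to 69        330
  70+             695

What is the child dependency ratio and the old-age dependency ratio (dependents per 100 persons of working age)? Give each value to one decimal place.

0–14: 3556 + 2435 + 2507 = 8498
15–64: 2273 + 2242 + 2140 + 1851 + 2296 + 1517 + 2020 + 1560 + 1796 + 2445 = 20140
65+: 330 + 695 = 1025
Youth dependency ratio = 8498 / 20140 × 100 = 42.2
Old-age dependency ratio = 1025 / 20140 × 100 = 5.1

Youth dependency ratio: 42.2
Old-age dependency ratio: 5.1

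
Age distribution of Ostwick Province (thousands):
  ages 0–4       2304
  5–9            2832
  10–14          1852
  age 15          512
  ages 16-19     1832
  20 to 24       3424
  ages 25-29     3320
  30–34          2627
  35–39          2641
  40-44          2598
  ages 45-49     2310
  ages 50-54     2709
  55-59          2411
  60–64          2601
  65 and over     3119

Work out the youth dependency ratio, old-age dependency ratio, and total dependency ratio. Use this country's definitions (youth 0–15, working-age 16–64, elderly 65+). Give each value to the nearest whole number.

Youth dependency ratio: 28
Old-age dependency ratio: 12
Total dependency ratio: 40

0–15: 2304 + 2832 + 1852 + 512 = 7500
16–64: 1832 + 3424 + 3320 + 2627 + 2641 + 2598 + 2310 + 2709 + 2411 + 2601 = 26473
65+: 3119
Youth dependency ratio = 7500 / 26473 × 100 = 28
Old-age dependency ratio = 3119 / 26473 × 100 = 12
Total dependency ratio = (7500 + 3119) / 26473 × 100 = 10619 / 26473 × 100 = 40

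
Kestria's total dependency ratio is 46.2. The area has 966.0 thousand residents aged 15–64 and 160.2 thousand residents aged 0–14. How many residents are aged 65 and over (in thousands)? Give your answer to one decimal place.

Aged 65 and over: 286.1

Total dependency ratio = (youth + elderly) / working-age × 100
46.2 = (160.2 + E) / 966.0 × 100
⇒ 286.1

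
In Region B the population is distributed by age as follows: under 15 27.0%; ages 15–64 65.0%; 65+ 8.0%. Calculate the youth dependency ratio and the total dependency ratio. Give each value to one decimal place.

Youth dependency ratio = 27.0 / 65.0 × 100 = 41.5
Total dependency ratio = (27.0 + 8.0) / 65.0 × 100 = 35.0 / 65.0 × 100 = 53.8

Youth dependency ratio: 41.5
Total dependency ratio: 53.8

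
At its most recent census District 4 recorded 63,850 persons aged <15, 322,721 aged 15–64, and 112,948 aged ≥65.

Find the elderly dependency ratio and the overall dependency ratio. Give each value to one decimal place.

Old-age dependency ratio = 112,948 / 322,721 × 100 = 35.0
Total dependency ratio = (63,850 + 112,948) / 322,721 × 100 = 176,798 / 322,721 × 100 = 54.8

Old-age dependency ratio: 35.0
Total dependency ratio: 54.8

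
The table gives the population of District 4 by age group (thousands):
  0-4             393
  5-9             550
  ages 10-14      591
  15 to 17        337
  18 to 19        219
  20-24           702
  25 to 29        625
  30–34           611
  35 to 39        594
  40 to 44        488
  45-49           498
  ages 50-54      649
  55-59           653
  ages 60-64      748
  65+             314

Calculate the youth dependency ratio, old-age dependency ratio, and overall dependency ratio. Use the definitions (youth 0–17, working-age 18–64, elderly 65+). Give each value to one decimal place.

Youth dependency ratio: 32.3
Old-age dependency ratio: 5.4
Total dependency ratio: 37.8

0–17: 393 + 550 + 591 + 337 = 1,871
18–64: 219 + 702 + 625 + 611 + 594 + 488 + 498 + 649 + 653 + 748 = 5,787
65+: 314
Youth dependency ratio = 1,871 / 5,787 × 100 = 32.3
Old-age dependency ratio = 314 / 5,787 × 100 = 5.4
Total dependency ratio = (1,871 + 314) / 5,787 × 100 = 2,185 / 5,787 × 100 = 37.8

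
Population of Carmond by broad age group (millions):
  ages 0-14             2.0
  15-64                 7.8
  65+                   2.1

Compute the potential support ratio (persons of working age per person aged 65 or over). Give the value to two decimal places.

Potential support ratio = 7.8 / 2.1 = 3.71

Potential support ratio: 3.71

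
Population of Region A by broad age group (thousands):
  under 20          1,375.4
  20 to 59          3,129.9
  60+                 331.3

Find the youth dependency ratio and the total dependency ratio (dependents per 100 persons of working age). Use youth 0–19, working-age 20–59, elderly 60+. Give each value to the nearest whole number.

Youth dependency ratio: 44
Total dependency ratio: 55

Youth dependency ratio = 1,375.4 / 3,129.9 × 100 = 44
Total dependency ratio = (1,375.4 + 331.3) / 3,129.9 × 100 = 1,706.7 / 3,129.9 × 100 = 55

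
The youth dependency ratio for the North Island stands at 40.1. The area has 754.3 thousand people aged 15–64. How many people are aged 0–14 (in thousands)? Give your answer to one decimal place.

Aged 0–14: 302.5

Youth dependency ratio = youth / working-age × 100
40.1 = Y / 754.3 × 100
⇒ 302.5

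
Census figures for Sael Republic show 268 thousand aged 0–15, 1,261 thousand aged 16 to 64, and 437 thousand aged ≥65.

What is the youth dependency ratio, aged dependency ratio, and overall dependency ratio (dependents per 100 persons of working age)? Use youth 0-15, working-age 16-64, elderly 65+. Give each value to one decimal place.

Youth dependency ratio = 268 / 1,261 × 100 = 21.3
Old-age dependency ratio = 437 / 1,261 × 100 = 34.7
Total dependency ratio = (268 + 437) / 1,261 × 100 = 705 / 1,261 × 100 = 55.9

Youth dependency ratio: 21.3
Old-age dependency ratio: 34.7
Total dependency ratio: 55.9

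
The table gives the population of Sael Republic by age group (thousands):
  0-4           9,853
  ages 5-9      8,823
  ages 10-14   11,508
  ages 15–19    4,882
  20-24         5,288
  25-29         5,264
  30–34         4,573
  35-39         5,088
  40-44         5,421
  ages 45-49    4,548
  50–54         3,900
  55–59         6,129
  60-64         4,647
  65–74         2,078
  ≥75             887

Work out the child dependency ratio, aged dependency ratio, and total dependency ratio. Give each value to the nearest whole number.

0–14: 9,853 + 8,823 + 11,508 = 30,184
15–64: 4,882 + 5,288 + 5,264 + 4,573 + 5,088 + 5,421 + 4,548 + 3,900 + 6,129 + 4,647 = 49,740
65+: 2,078 + 887 = 2,965
Youth dependency ratio = 30,184 / 49,740 × 100 = 61
Old-age dependency ratio = 2,965 / 49,740 × 100 = 6
Total dependency ratio = (30,184 + 2,965) / 49,740 × 100 = 33,149 / 49,740 × 100 = 67

Youth dependency ratio: 61
Old-age dependency ratio: 6
Total dependency ratio: 67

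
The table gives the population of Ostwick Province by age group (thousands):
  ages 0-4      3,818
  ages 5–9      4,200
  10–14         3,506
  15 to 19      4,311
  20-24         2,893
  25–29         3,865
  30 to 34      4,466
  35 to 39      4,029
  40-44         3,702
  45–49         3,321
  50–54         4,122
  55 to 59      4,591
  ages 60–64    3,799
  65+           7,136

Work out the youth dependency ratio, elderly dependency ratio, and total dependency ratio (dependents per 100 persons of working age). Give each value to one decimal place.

Youth dependency ratio: 29.5
Old-age dependency ratio: 18.3
Total dependency ratio: 47.7

0–14: 3,818 + 4,200 + 3,506 = 11,524
15–64: 4,311 + 2,893 + 3,865 + 4,466 + 4,029 + 3,702 + 3,321 + 4,122 + 4,591 + 3,799 = 39,099
65+: 7,136
Youth dependency ratio = 11,524 / 39,099 × 100 = 29.5
Old-age dependency ratio = 7,136 / 39,099 × 100 = 18.3
Total dependency ratio = (11,524 + 7,136) / 39,099 × 100 = 18,660 / 39,099 × 100 = 47.7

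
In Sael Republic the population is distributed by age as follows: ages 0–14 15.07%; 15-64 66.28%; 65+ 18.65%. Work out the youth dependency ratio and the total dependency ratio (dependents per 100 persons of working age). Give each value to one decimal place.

Youth dependency ratio = 15.07 / 66.28 × 100 = 22.7
Total dependency ratio = (15.07 + 18.65) / 66.28 × 100 = 33.72 / 66.28 × 100 = 50.9

Youth dependency ratio: 22.7
Total dependency ratio: 50.9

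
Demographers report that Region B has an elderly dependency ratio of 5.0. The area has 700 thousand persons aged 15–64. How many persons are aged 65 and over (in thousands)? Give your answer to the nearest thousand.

Aged 65 and over: 35

Old-age dependency ratio = elderly / working-age × 100
5.0 = E / 700 × 100
⇒ 35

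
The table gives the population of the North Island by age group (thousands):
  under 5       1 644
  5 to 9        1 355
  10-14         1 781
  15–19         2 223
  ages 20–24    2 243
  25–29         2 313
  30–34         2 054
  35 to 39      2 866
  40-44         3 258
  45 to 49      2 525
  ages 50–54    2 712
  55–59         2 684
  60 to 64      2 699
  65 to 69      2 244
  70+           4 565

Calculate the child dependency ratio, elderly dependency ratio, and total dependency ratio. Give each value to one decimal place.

0–14: 1 644 + 1 355 + 1 781 = 4 780
15–64: 2 223 + 2 243 + 2 313 + 2 054 + 2 866 + 3 258 + 2 525 + 2 712 + 2 684 + 2 699 = 25 577
65+: 2 244 + 4 565 = 6 809
Youth dependency ratio = 4 780 / 25 577 × 100 = 18.7
Old-age dependency ratio = 6 809 / 25 577 × 100 = 26.6
Total dependency ratio = (4 780 + 6 809) / 25 577 × 100 = 11 589 / 25 577 × 100 = 45.3

Youth dependency ratio: 18.7
Old-age dependency ratio: 26.6
Total dependency ratio: 45.3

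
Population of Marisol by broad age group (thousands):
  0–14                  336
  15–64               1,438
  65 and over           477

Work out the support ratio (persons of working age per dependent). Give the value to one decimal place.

Support ratio: 1.8

Support ratio = 1,438 / (336 + 477) = 1,438 / 813 = 1.8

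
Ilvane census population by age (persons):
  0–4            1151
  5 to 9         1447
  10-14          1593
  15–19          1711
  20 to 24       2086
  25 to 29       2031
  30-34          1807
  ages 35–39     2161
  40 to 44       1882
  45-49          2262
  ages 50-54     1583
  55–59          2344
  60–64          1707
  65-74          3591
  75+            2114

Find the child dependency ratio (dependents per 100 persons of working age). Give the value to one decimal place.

0–14: 1151 + 1447 + 1593 = 4191
15–64: 1711 + 2086 + 2031 + 1807 + 2161 + 1882 + 2262 + 1583 + 2344 + 1707 = 19574
65+: 3591 + 2114 = 5705
Youth dependency ratio = 4191 / 19574 × 100 = 21.4

Youth dependency ratio: 21.4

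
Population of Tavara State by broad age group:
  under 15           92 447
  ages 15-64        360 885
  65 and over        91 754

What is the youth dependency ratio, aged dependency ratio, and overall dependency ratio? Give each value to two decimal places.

Youth dependency ratio = 92 447 / 360 885 × 100 = 25.62
Old-age dependency ratio = 91 754 / 360 885 × 100 = 25.42
Total dependency ratio = (92 447 + 91 754) / 360 885 × 100 = 184 201 / 360 885 × 100 = 51.04

Youth dependency ratio: 25.62
Old-age dependency ratio: 25.42
Total dependency ratio: 51.04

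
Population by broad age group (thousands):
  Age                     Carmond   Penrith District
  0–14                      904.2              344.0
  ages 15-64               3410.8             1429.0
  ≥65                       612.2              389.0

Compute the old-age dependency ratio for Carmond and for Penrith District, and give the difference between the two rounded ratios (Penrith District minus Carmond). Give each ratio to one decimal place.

Carmond: 612.2 / 3410.8 × 100 = 17.9
Penrith District: 389.0 / 1429.0 × 100 = 27.2

Carmond: 17.9
Penrith District: 27.2
Difference: +9.3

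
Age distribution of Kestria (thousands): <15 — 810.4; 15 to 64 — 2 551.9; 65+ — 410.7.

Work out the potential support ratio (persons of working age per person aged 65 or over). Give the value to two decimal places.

Potential support ratio = 2 551.9 / 410.7 = 6.21

Potential support ratio: 6.21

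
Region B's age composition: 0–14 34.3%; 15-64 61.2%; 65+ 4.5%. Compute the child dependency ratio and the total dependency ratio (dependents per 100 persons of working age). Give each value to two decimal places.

Youth dependency ratio: 56.05
Total dependency ratio: 63.40

Youth dependency ratio = 34.3 / 61.2 × 100 = 56.05
Total dependency ratio = (34.3 + 4.5) / 61.2 × 100 = 38.8 / 61.2 × 100 = 63.40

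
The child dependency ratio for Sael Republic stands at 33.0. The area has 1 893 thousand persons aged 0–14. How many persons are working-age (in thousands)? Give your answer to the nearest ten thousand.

Working-age: 5 740

Youth dependency ratio = youth / working-age × 100
33.0 = 1 893 / W × 100
⇒ 5 740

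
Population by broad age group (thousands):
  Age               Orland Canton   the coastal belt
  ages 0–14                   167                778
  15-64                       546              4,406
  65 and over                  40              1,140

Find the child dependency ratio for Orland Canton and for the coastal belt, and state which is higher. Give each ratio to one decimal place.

Orland Canton: 167 / 546 × 100 = 30.6
the coastal belt: 778 / 4,406 × 100 = 17.7

Orland Canton: 30.6
the coastal belt: 17.7
Higher: Orland Canton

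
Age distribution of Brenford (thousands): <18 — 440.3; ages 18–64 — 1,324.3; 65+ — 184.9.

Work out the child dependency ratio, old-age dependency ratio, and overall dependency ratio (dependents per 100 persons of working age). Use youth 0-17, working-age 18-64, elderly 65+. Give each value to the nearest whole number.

Youth dependency ratio: 33
Old-age dependency ratio: 14
Total dependency ratio: 47

Youth dependency ratio = 440.3 / 1,324.3 × 100 = 33
Old-age dependency ratio = 184.9 / 1,324.3 × 100 = 14
Total dependency ratio = (440.3 + 184.9) / 1,324.3 × 100 = 625.2 / 1,324.3 × 100 = 47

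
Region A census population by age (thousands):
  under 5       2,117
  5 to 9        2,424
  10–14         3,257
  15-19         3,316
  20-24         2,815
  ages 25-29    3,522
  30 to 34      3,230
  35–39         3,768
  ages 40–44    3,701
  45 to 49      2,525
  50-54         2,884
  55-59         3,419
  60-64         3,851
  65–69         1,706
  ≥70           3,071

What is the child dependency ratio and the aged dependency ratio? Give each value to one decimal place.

0–14: 2,117 + 2,424 + 3,257 = 7,798
15–64: 3,316 + 2,815 + 3,522 + 3,230 + 3,768 + 3,701 + 2,525 + 2,884 + 3,419 + 3,851 = 33,031
65+: 1,706 + 3,071 = 4,777
Youth dependency ratio = 7,798 / 33,031 × 100 = 23.6
Old-age dependency ratio = 4,777 / 33,031 × 100 = 14.5

Youth dependency ratio: 23.6
Old-age dependency ratio: 14.5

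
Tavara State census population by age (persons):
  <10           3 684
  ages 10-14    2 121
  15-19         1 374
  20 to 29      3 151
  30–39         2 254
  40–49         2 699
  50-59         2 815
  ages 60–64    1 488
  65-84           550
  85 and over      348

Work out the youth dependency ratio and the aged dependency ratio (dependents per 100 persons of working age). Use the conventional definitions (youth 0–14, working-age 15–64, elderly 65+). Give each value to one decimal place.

Youth dependency ratio: 42.1
Old-age dependency ratio: 6.5

0–14: 3 684 + 2 121 = 5 805
15–64: 1 374 + 3 151 + 2 254 + 2 699 + 2 815 + 1 488 = 13 781
65+: 550 + 348 = 898
Youth dependency ratio = 5 805 / 13 781 × 100 = 42.1
Old-age dependency ratio = 898 / 13 781 × 100 = 6.5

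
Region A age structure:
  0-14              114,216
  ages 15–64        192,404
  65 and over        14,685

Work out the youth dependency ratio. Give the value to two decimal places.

Youth dependency ratio = 114,216 / 192,404 × 100 = 59.36

Youth dependency ratio: 59.36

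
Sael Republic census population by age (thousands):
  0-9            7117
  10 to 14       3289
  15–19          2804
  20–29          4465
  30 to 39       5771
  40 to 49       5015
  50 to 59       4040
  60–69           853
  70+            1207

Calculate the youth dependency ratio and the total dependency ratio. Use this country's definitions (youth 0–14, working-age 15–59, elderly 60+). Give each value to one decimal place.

0–14: 7117 + 3289 = 10406
15–59: 2804 + 4465 + 5771 + 5015 + 4040 = 22095
60+: 853 + 1207 = 2060
Youth dependency ratio = 10406 / 22095 × 100 = 47.1
Total dependency ratio = (10406 + 2060) / 22095 × 100 = 12466 / 22095 × 100 = 56.4

Youth dependency ratio: 47.1
Total dependency ratio: 56.4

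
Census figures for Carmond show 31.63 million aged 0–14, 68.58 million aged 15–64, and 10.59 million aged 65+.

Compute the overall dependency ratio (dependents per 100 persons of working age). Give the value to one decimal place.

Total dependency ratio = (31.63 + 10.59) / 68.58 × 100 = 42.22 / 68.58 × 100 = 61.6

Total dependency ratio: 61.6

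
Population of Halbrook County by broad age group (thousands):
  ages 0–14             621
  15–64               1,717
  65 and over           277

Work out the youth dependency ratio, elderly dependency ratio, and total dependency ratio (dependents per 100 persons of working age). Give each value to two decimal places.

Youth dependency ratio: 36.17
Old-age dependency ratio: 16.13
Total dependency ratio: 52.30

Youth dependency ratio = 621 / 1,717 × 100 = 36.17
Old-age dependency ratio = 277 / 1,717 × 100 = 16.13
Total dependency ratio = (621 + 277) / 1,717 × 100 = 898 / 1,717 × 100 = 52.30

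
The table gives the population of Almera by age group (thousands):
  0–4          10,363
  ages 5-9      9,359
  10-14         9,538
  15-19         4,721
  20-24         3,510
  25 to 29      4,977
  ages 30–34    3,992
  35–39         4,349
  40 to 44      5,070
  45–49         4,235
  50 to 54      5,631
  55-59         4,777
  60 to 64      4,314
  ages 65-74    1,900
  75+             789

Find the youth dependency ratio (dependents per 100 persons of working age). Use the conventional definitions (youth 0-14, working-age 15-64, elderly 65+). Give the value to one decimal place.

Youth dependency ratio: 64.2

0–14: 10,363 + 9,359 + 9,538 = 29,260
15–64: 4,721 + 3,510 + 4,977 + 3,992 + 4,349 + 5,070 + 4,235 + 5,631 + 4,777 + 4,314 = 45,576
65+: 1,900 + 789 = 2,689
Youth dependency ratio = 29,260 / 45,576 × 100 = 64.2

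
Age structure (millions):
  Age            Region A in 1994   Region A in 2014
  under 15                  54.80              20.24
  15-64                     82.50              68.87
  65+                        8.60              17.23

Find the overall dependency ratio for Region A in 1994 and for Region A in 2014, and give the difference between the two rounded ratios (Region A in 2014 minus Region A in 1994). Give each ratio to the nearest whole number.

Region A in 1994: 77
Region A in 2014: 54
Difference: -23

Region A in 1994: (54.80 + 8.60) / 82.50 × 100 = 63.40 / 82.50 × 100 = 77
Region A in 2014: (20.24 + 17.23) / 68.87 × 100 = 37.47 / 68.87 × 100 = 54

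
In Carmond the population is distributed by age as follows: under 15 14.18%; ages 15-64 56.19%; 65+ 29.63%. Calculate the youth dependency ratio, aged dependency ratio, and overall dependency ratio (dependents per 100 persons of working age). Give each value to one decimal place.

Youth dependency ratio: 25.2
Old-age dependency ratio: 52.7
Total dependency ratio: 78.0

Youth dependency ratio = 14.18 / 56.19 × 100 = 25.2
Old-age dependency ratio = 29.63 / 56.19 × 100 = 52.7
Total dependency ratio = (14.18 + 29.63) / 56.19 × 100 = 43.81 / 56.19 × 100 = 78.0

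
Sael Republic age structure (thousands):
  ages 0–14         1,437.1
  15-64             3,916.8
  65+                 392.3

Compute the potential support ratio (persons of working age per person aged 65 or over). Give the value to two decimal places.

Potential support ratio: 9.98

Potential support ratio = 3,916.8 / 392.3 = 9.98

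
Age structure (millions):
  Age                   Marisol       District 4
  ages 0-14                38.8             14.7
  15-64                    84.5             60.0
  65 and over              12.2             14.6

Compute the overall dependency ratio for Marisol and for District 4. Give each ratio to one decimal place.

Marisol: (38.8 + 12.2) / 84.5 × 100 = 51.0 / 84.5 × 100 = 60.4
District 4: (14.7 + 14.6) / 60.0 × 100 = 29.3 / 60.0 × 100 = 48.8

Marisol: 60.4
District 4: 48.8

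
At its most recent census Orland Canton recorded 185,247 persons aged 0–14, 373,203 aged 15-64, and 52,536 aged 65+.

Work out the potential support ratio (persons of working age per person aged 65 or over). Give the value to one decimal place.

Potential support ratio: 7.1

Potential support ratio = 373,203 / 52,536 = 7.1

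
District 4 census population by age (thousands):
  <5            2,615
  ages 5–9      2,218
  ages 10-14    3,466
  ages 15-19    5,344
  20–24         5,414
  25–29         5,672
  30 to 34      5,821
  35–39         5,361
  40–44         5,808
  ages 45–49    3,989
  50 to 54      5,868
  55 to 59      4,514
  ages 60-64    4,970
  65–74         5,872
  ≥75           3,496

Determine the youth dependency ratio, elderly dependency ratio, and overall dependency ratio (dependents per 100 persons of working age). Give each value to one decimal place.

0–14: 2,615 + 2,218 + 3,466 = 8,299
15–64: 5,344 + 5,414 + 5,672 + 5,821 + 5,361 + 5,808 + 3,989 + 5,868 + 4,514 + 4,970 = 52,761
65+: 5,872 + 3,496 = 9,368
Youth dependency ratio = 8,299 / 52,761 × 100 = 15.7
Old-age dependency ratio = 9,368 / 52,761 × 100 = 17.8
Total dependency ratio = (8,299 + 9,368) / 52,761 × 100 = 17,667 / 52,761 × 100 = 33.5

Youth dependency ratio: 15.7
Old-age dependency ratio: 17.8
Total dependency ratio: 33.5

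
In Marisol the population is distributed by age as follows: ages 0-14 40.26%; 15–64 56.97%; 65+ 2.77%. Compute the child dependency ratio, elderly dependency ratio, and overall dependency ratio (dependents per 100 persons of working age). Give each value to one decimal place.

Youth dependency ratio: 70.7
Old-age dependency ratio: 4.9
Total dependency ratio: 75.5

Youth dependency ratio = 40.26 / 56.97 × 100 = 70.7
Old-age dependency ratio = 2.77 / 56.97 × 100 = 4.9
Total dependency ratio = (40.26 + 2.77) / 56.97 × 100 = 43.03 / 56.97 × 100 = 75.5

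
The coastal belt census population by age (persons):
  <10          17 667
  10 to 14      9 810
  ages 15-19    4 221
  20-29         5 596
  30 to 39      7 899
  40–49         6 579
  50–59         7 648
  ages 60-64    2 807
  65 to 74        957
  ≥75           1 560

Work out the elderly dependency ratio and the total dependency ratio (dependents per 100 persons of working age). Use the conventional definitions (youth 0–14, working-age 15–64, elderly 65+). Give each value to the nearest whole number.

0–14: 17 667 + 9 810 = 27 477
15–64: 4 221 + 5 596 + 7 899 + 6 579 + 7 648 + 2 807 = 34 750
65+: 957 + 1 560 = 2 517
Old-age dependency ratio = 2 517 / 34 750 × 100 = 7
Total dependency ratio = (27 477 + 2 517) / 34 750 × 100 = 29 994 / 34 750 × 100 = 86

Old-age dependency ratio: 7
Total dependency ratio: 86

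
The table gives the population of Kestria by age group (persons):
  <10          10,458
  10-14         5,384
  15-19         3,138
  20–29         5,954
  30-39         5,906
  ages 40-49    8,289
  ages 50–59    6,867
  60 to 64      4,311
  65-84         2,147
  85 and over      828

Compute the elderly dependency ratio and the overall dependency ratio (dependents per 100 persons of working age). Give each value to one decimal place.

0–14: 10,458 + 5,384 = 15,842
15–64: 3,138 + 5,954 + 5,906 + 8,289 + 6,867 + 4,311 = 34,465
65+: 2,147 + 828 = 2,975
Old-age dependency ratio = 2,975 / 34,465 × 100 = 8.6
Total dependency ratio = (15,842 + 2,975) / 34,465 × 100 = 18,817 / 34,465 × 100 = 54.6

Old-age dependency ratio: 8.6
Total dependency ratio: 54.6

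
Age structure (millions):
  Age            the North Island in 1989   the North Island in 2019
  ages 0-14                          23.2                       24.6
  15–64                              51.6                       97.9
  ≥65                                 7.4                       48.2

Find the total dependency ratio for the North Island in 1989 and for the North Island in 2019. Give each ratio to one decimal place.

the North Island in 1989: 59.3
the North Island in 2019: 74.4

the North Island in 1989: (23.2 + 7.4) / 51.6 × 100 = 30.6 / 51.6 × 100 = 59.3
the North Island in 2019: (24.6 + 48.2) / 97.9 × 100 = 72.8 / 97.9 × 100 = 74.4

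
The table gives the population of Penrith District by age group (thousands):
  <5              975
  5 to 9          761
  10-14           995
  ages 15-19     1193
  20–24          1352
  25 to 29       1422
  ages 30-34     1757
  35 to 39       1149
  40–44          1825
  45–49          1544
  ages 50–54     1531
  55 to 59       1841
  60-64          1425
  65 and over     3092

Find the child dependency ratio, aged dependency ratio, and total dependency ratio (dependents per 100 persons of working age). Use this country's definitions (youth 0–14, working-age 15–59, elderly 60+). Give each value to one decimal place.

0–14: 975 + 761 + 995 = 2731
15–59: 1193 + 1352 + 1422 + 1757 + 1149 + 1825 + 1544 + 1531 + 1841 = 13614
60+: 1425 + 3092 = 4517
Youth dependency ratio = 2731 / 13614 × 100 = 20.1
Old-age dependency ratio = 4517 / 13614 × 100 = 33.2
Total dependency ratio = (2731 + 4517) / 13614 × 100 = 7248 / 13614 × 100 = 53.2

Youth dependency ratio: 20.1
Old-age dependency ratio: 33.2
Total dependency ratio: 53.2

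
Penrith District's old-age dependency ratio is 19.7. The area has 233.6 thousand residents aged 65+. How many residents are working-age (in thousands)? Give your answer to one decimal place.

Working-age: 1,185.8

Old-age dependency ratio = elderly / working-age × 100
19.7 = 233.6 / W × 100
⇒ 1,185.8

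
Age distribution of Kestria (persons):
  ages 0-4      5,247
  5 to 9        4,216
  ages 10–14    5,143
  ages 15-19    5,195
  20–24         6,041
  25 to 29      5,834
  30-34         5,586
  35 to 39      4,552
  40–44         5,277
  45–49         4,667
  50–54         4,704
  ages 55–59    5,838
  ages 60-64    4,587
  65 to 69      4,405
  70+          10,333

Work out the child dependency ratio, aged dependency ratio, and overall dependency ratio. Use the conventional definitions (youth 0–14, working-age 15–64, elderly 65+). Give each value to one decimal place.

Youth dependency ratio: 27.9
Old-age dependency ratio: 28.2
Total dependency ratio: 56.1

0–14: 5,247 + 4,216 + 5,143 = 14,606
15–64: 5,195 + 6,041 + 5,834 + 5,586 + 4,552 + 5,277 + 4,667 + 4,704 + 5,838 + 4,587 = 52,281
65+: 4,405 + 10,333 = 14,738
Youth dependency ratio = 14,606 / 52,281 × 100 = 27.9
Old-age dependency ratio = 14,738 / 52,281 × 100 = 28.2
Total dependency ratio = (14,606 + 14,738) / 52,281 × 100 = 29,344 / 52,281 × 100 = 56.1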